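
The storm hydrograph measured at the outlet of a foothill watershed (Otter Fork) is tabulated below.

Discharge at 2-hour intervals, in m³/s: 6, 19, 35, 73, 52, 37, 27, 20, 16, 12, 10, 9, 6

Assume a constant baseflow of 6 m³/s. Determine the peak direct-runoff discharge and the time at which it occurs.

Subtracting baseflow gives direct-runoff ordinates: 0.0, 13.0, 29.0, 67.0, 46.0, 31.0, 21.0, 14.0, 10.0, 6.0, 4.0, 3.0, 0.0 m³/s.
The maximum is 67.0 m³/s, occurring at the reading for t = 6 h.

Q_p = 67.0 m³/s at t = 6 h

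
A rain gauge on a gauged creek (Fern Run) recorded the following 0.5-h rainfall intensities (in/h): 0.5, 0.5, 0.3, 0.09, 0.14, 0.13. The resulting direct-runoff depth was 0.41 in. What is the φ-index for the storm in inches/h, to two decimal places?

φ ≈ 0.16 in/h

Only the 3 blocks with intensity above φ contribute runoff: 0.5, 0.5, 0.3 in/h.
Σ(I−φ)·Δt = d  ⇒  (0.5+0.5+0.3 − 3φ)·0.5 = 0.41
φ = (1.300 − 0.41/0.5) / 3 = 0.16 in/h.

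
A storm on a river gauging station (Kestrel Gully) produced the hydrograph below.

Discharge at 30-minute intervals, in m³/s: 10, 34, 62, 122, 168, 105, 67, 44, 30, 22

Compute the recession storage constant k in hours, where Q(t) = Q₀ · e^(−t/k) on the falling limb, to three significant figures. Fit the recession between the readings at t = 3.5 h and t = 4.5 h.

On the falling limb, Q drops from 44 to 22 m³/s between t = 3.5 h and t = 4.5 h (Δt = 1 h).
k = −Δt / ln(Q₂/Q₁) = −1 / ln(22/44) = 1.44 h.

k ≈ 1.44 h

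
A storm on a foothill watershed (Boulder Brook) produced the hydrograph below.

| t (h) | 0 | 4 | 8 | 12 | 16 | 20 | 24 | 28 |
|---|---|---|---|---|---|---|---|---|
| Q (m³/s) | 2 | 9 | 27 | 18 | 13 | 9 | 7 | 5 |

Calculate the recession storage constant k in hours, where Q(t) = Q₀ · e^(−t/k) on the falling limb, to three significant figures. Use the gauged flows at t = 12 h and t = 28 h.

k ≈ 12.5 h

On the falling limb, Q drops from 18 to 5 m³/s between t = 12 h and t = 28 h (Δt = 16 h).
k = −Δt / ln(Q₂/Q₁) = −16 / ln(5/18) = 12.5 h.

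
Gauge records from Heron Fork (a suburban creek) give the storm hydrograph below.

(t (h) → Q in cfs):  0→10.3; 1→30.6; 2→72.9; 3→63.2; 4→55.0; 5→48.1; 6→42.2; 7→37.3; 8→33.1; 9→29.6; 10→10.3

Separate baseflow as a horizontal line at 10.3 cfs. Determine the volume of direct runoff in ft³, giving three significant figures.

Direct-runoff ordinates (Q − Q_b): 0.0, 20.3, 62.6, 52.9, 44.7, 37.8, 31.9, 27.0, 22.8, 19.3, 0.0 cfs.
ΣQ_DR = 319.3 cfs.
With Δt = 1 h = 3600 s, V = ΣQ_DR · Δt = 319.3 × 3600 = 1.15 × 10^6 ft³.

V ≈ 1.15 × 10^6 ft³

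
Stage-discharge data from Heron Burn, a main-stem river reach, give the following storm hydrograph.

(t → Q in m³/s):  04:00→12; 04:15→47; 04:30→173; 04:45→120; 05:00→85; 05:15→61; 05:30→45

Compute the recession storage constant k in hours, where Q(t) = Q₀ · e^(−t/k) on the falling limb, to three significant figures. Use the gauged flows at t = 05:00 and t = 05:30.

k ≈ 0.786 h

On the falling limb, Q drops from 85 to 45 m³/s between t = 05:00 and t = 05:30 (Δt = 0.5 h).
k = −Δt / ln(Q₂/Q₁) = −0.5 / ln(45/85) = 0.786 h.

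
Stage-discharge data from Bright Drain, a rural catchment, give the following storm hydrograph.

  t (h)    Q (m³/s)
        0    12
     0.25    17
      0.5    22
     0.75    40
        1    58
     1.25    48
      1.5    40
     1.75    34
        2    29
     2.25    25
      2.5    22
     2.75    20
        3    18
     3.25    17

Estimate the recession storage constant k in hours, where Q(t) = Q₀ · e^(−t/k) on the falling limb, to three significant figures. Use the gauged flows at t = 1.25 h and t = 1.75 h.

k ≈ 1.45 h

On the falling limb, Q drops from 48 to 34 m³/s between t = 1.25 h and t = 1.75 h (Δt = 0.5 h).
k = −Δt / ln(Q₂/Q₁) = −0.5 / ln(34/48) = 1.45 h.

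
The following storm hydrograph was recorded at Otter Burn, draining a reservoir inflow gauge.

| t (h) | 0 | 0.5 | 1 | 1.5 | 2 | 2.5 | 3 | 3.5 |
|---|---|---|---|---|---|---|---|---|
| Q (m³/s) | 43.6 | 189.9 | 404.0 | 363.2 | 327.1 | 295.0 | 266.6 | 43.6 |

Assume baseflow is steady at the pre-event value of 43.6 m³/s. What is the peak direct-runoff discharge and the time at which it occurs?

Subtracting baseflow gives direct-runoff ordinates: 0.0, 146.3, 360.4, 319.6, 283.5, 251.4, 223.0, 0.0 m³/s.
The maximum is 360.4 m³/s, occurring at the reading for t = 1 h.

Q_p = 360.4 m³/s at t = 1 h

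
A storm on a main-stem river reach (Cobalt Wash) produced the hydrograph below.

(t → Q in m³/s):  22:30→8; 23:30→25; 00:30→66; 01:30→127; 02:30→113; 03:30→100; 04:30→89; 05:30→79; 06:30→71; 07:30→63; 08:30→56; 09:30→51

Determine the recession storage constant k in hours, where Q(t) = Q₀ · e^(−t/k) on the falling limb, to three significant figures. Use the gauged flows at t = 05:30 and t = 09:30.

k ≈ 9.14 h

On the falling limb, Q drops from 79 to 51 m³/s between t = 05:30 and t = 09:30 (Δt = 4 h).
k = −Δt / ln(Q₂/Q₁) = −4 / ln(51/79) = 9.14 h.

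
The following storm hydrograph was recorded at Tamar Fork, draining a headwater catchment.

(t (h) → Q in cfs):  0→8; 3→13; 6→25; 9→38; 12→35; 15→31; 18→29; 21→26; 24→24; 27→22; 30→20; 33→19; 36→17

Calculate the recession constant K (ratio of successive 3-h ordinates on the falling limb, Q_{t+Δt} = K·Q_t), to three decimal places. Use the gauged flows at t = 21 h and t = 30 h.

K ≈ 0.916

Using the recession-limb readings at t = 21 h and t = 30 h: Q falls from 26 to 20 cfs over 3 intervals.
K = (Q₂/Q₁)^(1/3) = (20/26)^(1/3) = 0.916.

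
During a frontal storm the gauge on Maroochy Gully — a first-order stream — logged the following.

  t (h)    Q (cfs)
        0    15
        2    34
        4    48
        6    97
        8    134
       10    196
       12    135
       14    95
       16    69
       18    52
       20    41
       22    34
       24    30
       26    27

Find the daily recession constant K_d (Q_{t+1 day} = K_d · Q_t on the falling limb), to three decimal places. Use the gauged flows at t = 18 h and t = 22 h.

K_d ≈ 0.078

Between t = 18 h and t = 22 h the flow falls from 52 to 34 cfs over 2×2 h = 4 h.
Per-interval ratio K = (34/52)^(1/2) = 0.8086; K_d = K^(24/2) = 0.078.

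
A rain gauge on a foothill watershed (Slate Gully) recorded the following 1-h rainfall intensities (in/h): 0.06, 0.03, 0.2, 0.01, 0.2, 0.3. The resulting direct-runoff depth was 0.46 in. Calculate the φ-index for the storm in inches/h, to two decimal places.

φ ≈ 0.08 in/h

Only the 3 blocks with intensity above φ contribute runoff: 0.2, 0.2, 0.3 in/h.
Σ(I−φ)·Δt = d  ⇒  (0.2+0.2+0.3 − 3φ)·1 = 0.46
φ = (0.7000 − 0.46/1) / 3 = 0.08 in/h.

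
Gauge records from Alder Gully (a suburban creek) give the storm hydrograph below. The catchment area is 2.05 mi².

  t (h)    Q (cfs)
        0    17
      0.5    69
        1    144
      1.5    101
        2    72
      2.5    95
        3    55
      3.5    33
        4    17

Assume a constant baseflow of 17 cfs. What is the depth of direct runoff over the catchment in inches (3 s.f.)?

d ≈ 0.170 in

Direct runoff: 0.0, 52.0, 127.0, 84.0, 55.0, 78.0, 38.0, 16.0, 0.0 cfs; ΣQ_DR = 450.0 cfs.
V = ΣQ_DR · Δt = 450.0 × 1800 s = 8.100 × 10^5 ft³.
Over A = 2.05 mi², depth = V / A = 0.170 in.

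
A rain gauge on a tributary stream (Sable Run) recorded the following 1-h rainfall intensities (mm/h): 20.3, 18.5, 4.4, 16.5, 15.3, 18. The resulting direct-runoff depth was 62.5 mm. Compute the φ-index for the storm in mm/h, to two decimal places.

Only the 5 blocks with intensity above φ contribute runoff: 20.3, 18.5, 16.5, 15.3, 18 mm/h.
Σ(I−φ)·Δt = d  ⇒  (20.3+18.5+16.5+15.3+18 − 5φ)·1 = 62.5
φ = (88.60 − 62.5/1) / 5 = 5.22 mm/h.

φ ≈ 5.22 mm/h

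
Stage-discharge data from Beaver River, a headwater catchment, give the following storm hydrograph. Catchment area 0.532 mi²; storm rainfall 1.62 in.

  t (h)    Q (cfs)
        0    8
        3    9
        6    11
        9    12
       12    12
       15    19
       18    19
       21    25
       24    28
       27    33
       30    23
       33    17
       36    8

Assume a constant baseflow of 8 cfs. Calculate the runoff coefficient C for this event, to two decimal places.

C ≈ 0.65

ΣQ_DR = 120.0 cfs; V = ΣQ_DR·Δt = 1.296 × 10^6 ft³.
Runoff depth d = V / A = 1.049 in.
C = d / P = 1.049 / 1.62 = 0.65.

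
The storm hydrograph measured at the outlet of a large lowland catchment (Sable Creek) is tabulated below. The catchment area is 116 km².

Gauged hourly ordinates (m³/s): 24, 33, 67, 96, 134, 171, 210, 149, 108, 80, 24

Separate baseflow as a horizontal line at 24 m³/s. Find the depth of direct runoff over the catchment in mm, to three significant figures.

Direct runoff: 0.0, 9.0, 43.0, 72.0, 110.0, 147.0, 186.0, 125.0, 84.0, 56.0, 0.0 m³/s; ΣQ_DR = 832.0 m³/s.
V = ΣQ_DR · Δt = 832.0 × 3600 s = 2.995 × 10^6 m³.
Over A = 116 km², depth = V / A = 25.8 mm.

d ≈ 25.8 mm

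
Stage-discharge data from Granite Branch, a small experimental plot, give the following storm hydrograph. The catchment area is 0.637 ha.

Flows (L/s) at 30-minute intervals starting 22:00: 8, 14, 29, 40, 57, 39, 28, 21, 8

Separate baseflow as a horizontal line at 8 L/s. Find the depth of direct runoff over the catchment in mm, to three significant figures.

d ≈ 48.6 mm

Direct runoff: 0.0, 6.0, 21.0, 32.0, 49.0, 31.0, 20.0, 13.0, 0.0 L/s; ΣQ_DR = 172.0 L/s.
V = ΣQ_DR · Δt = 172.0 × 1800 s = 3.096 × 10^5 L.
Over A = 0.637 ha, depth = V / A = 48.6 mm.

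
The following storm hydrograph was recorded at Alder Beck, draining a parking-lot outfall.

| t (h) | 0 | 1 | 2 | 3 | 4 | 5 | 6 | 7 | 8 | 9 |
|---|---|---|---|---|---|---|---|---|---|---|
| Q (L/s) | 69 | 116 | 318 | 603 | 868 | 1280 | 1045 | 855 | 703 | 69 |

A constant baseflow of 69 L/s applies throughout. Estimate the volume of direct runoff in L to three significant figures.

V ≈ 1.88 × 10^7 L

Direct-runoff ordinates (Q − Q_b): 0.0, 47.0, 249.0, 534.0, 799.0, 1211.0, 976.0, 786.0, 634.0, 0.0 L/s.
ΣQ_DR = 5236 L/s.
With Δt = 1 h = 3600 s, V = ΣQ_DR · Δt = 5236 × 3600 = 1.88 × 10^7 L.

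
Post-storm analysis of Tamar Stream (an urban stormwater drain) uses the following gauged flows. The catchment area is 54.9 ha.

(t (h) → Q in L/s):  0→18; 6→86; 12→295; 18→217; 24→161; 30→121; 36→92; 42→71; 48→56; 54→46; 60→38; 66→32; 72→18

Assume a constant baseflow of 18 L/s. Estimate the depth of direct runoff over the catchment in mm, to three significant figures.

d ≈ 40.0 mm

Direct runoff: 0.0, 68.0, 277.0, 199.0, 143.0, 103.0, 74.0, 53.0, 38.0, 28.0, 20.0, 14.0, 0.0 L/s; ΣQ_DR = 1017 L/s.
V = ΣQ_DR · Δt = 1017 × 21600 s = 2.197 × 10^7 L.
Over A = 54.9 ha, depth = V / A = 40.0 mm.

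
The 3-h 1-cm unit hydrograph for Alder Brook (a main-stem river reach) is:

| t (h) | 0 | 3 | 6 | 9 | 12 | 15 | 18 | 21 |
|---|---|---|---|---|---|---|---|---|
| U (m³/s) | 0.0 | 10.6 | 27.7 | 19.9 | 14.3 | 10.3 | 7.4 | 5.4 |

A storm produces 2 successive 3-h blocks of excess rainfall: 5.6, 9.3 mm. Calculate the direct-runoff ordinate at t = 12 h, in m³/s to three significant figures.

Q ≈ 26.5 m³/s

By discrete convolution, Q_j = Σ (P_i / 10 mm) · U_{j−i}.
At t = 12 h (j=4): Q = (5.6/10)·14.3 + (9.3/10)·19.9 = 26.5 m³/s.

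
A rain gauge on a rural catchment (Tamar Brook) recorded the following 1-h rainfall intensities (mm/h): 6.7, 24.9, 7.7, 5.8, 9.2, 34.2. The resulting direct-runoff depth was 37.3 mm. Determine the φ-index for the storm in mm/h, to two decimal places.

Only the 2 blocks with intensity above φ contribute runoff: 24.9, 34.2 mm/h.
Σ(I−φ)·Δt = d  ⇒  (24.9+34.2 − 2φ)·1 = 37.3
φ = (59.10 − 37.3/1) / 2 = 10.90 mm/h.

φ ≈ 10.90 mm/h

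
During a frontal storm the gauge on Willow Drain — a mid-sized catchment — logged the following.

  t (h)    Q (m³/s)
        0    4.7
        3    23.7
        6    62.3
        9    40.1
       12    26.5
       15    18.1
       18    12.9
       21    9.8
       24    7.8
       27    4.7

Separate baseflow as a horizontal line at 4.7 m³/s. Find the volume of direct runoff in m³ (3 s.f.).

V ≈ 1.77 × 10^6 m³

Direct-runoff ordinates (Q − Q_b): 0.0, 19.0, 57.6, 35.4, 21.8, 13.4, 8.2, 5.1, 3.1, 0.0 m³/s.
ΣQ_DR = 163.6 m³/s.
With Δt = 3 h = 10800 s, V = ΣQ_DR · Δt = 163.6 × 10800 = 1.77 × 10^6 m³.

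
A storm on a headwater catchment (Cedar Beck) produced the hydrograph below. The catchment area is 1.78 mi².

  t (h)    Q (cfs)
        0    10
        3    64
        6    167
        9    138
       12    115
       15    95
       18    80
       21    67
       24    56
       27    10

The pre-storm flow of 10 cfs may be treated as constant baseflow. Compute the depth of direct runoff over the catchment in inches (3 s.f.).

Direct runoff: 0.0, 54.0, 157.0, 128.0, 105.0, 85.0, 70.0, 57.0, 46.0, 0.0 cfs; ΣQ_DR = 702.0 cfs.
V = ΣQ_DR · Δt = 702.0 × 10800 s = 7.582 × 10^6 ft³.
Over A = 1.78 mi², depth = V / A = 1.83 in.

d ≈ 1.83 in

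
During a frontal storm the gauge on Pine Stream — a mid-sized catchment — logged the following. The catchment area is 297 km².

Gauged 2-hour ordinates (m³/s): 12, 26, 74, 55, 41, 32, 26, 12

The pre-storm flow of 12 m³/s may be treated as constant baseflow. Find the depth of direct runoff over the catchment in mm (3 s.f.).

Direct runoff: 0.0, 14.0, 62.0, 43.0, 29.0, 20.0, 14.0, 0.0 m³/s; ΣQ_DR = 182.0 m³/s.
V = ΣQ_DR · Δt = 182.0 × 7200 s = 1.310 × 10^6 m³.
Over A = 297 km², depth = V / A = 4.41 mm.

d ≈ 4.41 mm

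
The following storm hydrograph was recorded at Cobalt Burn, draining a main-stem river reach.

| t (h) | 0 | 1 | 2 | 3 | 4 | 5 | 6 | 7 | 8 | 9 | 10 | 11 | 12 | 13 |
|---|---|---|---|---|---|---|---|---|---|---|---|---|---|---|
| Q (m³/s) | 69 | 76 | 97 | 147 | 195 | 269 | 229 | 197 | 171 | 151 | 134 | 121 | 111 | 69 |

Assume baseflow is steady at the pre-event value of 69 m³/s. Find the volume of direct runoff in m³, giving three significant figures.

Direct-runoff ordinates (Q − Q_b): 0.0, 7.0, 28.0, 78.0, 126.0, 200.0, 160.0, 128.0, 102.0, 82.0, 65.0, 52.0, 42.0, 0.0 m³/s.
ΣQ_DR = 1070 m³/s.
With Δt = 1 h = 3600 s, V = ΣQ_DR · Δt = 1070 × 3600 = 3.85 × 10^6 m³.

V ≈ 3.85 × 10^6 m³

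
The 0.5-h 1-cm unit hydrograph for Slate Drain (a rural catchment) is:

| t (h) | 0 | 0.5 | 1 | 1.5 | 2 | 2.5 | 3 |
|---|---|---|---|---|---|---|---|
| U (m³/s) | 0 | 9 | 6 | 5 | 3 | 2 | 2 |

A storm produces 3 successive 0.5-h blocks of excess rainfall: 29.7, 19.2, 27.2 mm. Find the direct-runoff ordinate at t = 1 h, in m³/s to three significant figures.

By discrete convolution, Q_j = Σ (P_i / 10 mm) · U_{j−i}.
At t = 1 h (j=2): Q = (29.7/10)·6 + (19.2/10)·9 + (27.2/10)·0 = 35.1 m³/s.

Q ≈ 35.1 m³/s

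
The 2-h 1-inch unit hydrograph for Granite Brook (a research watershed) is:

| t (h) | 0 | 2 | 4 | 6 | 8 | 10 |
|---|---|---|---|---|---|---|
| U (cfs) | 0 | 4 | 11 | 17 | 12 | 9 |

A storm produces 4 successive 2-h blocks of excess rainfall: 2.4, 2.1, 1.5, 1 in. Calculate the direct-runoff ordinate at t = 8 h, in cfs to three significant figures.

By discrete convolution, Q_j = Σ (P_i / 1 in) · U_{j−i}.
At t = 8 h (j=4): Q = (2.4/1)·12 + (2.1/1)·17 + (1.5/1)·11 + (1/1)·4 = 85.0 cfs.

Q ≈ 85.0 cfs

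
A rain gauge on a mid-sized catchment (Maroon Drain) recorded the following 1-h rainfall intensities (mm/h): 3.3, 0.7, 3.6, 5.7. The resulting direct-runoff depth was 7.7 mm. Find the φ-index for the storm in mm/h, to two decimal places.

Only the 3 blocks with intensity above φ contribute runoff: 3.3, 3.6, 5.7 mm/h.
Σ(I−φ)·Δt = d  ⇒  (3.3+3.6+5.7 − 3φ)·1 = 7.7
φ = (12.60 − 7.7/1) / 3 = 1.63 mm/h.

φ ≈ 1.63 mm/h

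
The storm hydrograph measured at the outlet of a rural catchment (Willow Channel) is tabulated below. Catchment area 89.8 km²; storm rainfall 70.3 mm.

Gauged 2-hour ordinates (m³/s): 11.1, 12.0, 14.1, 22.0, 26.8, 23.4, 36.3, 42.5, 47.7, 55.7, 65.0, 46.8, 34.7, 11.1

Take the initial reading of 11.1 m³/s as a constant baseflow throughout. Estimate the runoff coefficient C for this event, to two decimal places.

ΣQ_DR = 293.8 m³/s; V = ΣQ_DR·Δt = 2.115 × 10^6 m³.
Runoff depth d = V / A = 23.56 mm.
C = d / P = 23.56 / 70.3 = 0.34.

C ≈ 0.34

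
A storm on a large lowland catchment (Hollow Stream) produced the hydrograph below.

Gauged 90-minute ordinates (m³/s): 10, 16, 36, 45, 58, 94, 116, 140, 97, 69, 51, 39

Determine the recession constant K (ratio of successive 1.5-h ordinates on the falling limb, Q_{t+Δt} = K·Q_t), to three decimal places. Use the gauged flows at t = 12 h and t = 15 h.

K ≈ 0.725

Using the recession-limb readings at t = 12 h and t = 15 h: Q falls from 97 to 51 m³/s over 2 intervals.
K = (Q₂/Q₁)^(1/2) = (51/97)^(1/2) = 0.725.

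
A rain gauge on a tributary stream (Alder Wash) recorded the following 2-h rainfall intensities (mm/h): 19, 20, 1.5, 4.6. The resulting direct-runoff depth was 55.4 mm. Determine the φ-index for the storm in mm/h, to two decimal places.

φ ≈ 5.65 mm/h

Only the 2 blocks with intensity above φ contribute runoff: 19, 20 mm/h.
Σ(I−φ)·Δt = d  ⇒  (19+20 − 2φ)·2 = 55.4
φ = (39.00 − 55.4/2) / 2 = 5.65 mm/h.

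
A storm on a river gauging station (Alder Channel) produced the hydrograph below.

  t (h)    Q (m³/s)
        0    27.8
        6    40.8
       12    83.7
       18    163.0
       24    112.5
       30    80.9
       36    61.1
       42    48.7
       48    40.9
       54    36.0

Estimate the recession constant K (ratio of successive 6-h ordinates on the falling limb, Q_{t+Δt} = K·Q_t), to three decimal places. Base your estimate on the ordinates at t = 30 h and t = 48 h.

K ≈ 0.797

Using the recession-limb readings at t = 30 h and t = 48 h: Q falls from 80.9 to 40.9 m³/s over 3 intervals.
K = (Q₂/Q₁)^(1/3) = (40.9/80.9)^(1/3) = 0.797.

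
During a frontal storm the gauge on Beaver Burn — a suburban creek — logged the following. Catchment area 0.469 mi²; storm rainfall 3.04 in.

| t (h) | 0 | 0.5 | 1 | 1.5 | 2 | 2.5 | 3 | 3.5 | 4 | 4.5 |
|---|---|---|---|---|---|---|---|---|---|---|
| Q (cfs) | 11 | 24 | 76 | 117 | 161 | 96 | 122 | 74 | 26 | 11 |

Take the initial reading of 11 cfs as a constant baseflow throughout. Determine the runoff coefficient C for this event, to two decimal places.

ΣQ_DR = 608.0 cfs; V = ΣQ_DR·Δt = 1.094 × 10^6 ft³.
Runoff depth d = V / A = 1.004 in.
C = d / P = 1.004 / 3.04 = 0.33.

C ≈ 0.33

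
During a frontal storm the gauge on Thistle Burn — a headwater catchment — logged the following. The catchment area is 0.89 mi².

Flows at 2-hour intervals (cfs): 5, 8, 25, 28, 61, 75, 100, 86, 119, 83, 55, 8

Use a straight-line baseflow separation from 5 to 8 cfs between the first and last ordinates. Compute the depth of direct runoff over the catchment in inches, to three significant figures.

Direct runoff: 0.00, 2.73, 19.45, 22.18, 54.91, 68.64, 93.36, 79.09, 111.82, 75.55, 47.27, 0.00 cfs; ΣQ_DR = 575.0 cfs.
V = ΣQ_DR · Δt = 575.0 × 7200 s = 4.140 × 10^6 ft³.
Over A = 0.89 mi², depth = V / A = 2.00 in.

d ≈ 2.00 in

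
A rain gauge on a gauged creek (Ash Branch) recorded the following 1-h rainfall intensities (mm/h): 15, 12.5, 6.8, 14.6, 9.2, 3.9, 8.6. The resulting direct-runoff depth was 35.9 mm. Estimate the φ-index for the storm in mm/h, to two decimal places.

φ ≈ 5.13 mm/h

Only the 6 blocks with intensity above φ contribute runoff: 15, 12.5, 6.8, 14.6, 9.2, 8.6 mm/h.
Σ(I−φ)·Δt = d  ⇒  (15+12.5+6.8+14.6+9.2+8.6 − 6φ)·1 = 35.9
φ = (66.70 − 35.9/1) / 6 = 5.13 mm/h.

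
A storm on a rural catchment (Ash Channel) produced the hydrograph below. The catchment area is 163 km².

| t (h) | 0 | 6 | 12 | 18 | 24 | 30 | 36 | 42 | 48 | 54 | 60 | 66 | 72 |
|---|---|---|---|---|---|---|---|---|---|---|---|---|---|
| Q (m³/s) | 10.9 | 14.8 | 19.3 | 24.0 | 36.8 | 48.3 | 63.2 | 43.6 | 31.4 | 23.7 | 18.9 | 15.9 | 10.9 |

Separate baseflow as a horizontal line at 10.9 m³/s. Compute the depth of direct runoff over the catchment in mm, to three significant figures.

d ≈ 29.2 mm

Direct runoff: 0.0, 3.9, 8.4, 13.1, 25.9, 37.4, 52.3, 32.7, 20.5, 12.8, 8.0, 5.0, 0.0 m³/s; ΣQ_DR = 220.0 m³/s.
V = ΣQ_DR · Δt = 220.0 × 21600 s = 4.752 × 10^6 m³.
Over A = 163 km², depth = V / A = 29.2 mm.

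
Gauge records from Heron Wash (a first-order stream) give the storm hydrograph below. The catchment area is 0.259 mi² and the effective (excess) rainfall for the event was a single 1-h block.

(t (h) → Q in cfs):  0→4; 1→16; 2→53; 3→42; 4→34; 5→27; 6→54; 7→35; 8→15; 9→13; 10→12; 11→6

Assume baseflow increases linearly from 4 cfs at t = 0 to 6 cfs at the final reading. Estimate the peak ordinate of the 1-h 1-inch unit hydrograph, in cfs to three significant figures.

Direct runoff: 0.00, 11.82, 48.64, 37.45, 29.27, 22.09, 48.91, 29.73, 9.55, 7.36, 6.18, 0.00 cfs; ΣQ_DR = 251.0 cfs, peak = 48.91 cfs.
Runoff depth d = ΣQ_DR·Δt / A = 251.0 × 3600 / (0.259 mi²) = 1.502 in.
The 1-inch UH is the DRH scaled by (1 in)/d, so U_p = 48.91 × 1/1.502 = 32.6 cfs.

U_p ≈ 32.6 cfs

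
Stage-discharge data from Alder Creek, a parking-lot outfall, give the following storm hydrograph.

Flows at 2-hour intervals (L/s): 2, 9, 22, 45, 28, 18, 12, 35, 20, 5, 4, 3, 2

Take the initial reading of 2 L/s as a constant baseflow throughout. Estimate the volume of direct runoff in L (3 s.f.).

V ≈ 1.29 × 10^6 L

Direct-runoff ordinates (Q − Q_b): 0.0, 7.0, 20.0, 43.0, 26.0, 16.0, 10.0, 33.0, 18.0, 3.0, 2.0, 1.0, 0.0 L/s.
ΣQ_DR = 179.0 L/s.
With Δt = 2 h = 7200 s, V = ΣQ_DR · Δt = 179.0 × 7200 = 1.29 × 10^6 L.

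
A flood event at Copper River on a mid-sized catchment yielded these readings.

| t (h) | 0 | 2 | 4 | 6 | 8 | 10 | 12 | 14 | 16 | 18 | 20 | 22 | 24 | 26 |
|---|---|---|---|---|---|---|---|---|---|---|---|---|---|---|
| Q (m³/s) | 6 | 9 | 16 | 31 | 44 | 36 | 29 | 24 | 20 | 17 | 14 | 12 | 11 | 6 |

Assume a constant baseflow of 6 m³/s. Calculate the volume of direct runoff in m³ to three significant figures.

Direct-runoff ordinates (Q − Q_b): 0.0, 3.0, 10.0, 25.0, 38.0, 30.0, 23.0, 18.0, 14.0, 11.0, 8.0, 6.0, 5.0, 0.0 m³/s.
ΣQ_DR = 191.0 m³/s.
With Δt = 2 h = 7200 s, V = ΣQ_DR · Δt = 191.0 × 7200 = 1.38 × 10^6 m³.

V ≈ 1.38 × 10^6 m³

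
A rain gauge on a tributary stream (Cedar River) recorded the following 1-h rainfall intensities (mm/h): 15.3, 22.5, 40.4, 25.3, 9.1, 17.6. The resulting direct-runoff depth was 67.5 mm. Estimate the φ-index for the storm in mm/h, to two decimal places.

Only the 5 blocks with intensity above φ contribute runoff: 15.3, 22.5, 40.4, 25.3, 17.6 mm/h.
Σ(I−φ)·Δt = d  ⇒  (15.3+22.5+40.4+25.3+17.6 − 5φ)·1 = 67.5
φ = (121.1 − 67.5/1) / 5 = 10.72 mm/h.

φ ≈ 10.72 mm/h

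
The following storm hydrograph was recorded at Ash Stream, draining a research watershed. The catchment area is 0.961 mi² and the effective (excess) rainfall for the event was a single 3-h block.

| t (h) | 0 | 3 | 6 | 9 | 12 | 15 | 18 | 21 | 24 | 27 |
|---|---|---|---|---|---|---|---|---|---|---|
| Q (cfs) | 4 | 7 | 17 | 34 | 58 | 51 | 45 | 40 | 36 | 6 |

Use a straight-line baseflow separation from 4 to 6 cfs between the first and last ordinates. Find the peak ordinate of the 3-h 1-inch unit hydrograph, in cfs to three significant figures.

Direct runoff: 0.00, 2.78, 12.56, 29.33, 53.11, 45.89, 39.67, 34.44, 30.22, 0.00 cfs; ΣQ_DR = 248.0 cfs, peak = 53.11 cfs.
Runoff depth d = ΣQ_DR·Δt / A = 248.0 × 10800 / (0.961 mi²) = 1.200 in.
The 1-inch UH is the DRH scaled by (1 in)/d, so U_p = 53.11 × 1/1.200 = 44.3 cfs.

U_p ≈ 44.3 cfs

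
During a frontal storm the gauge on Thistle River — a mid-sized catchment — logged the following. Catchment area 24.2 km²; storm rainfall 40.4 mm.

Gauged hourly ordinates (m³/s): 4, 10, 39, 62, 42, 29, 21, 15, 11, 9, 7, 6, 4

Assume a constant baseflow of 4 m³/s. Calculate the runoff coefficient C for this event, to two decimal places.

ΣQ_DR = 207.0 m³/s; V = ΣQ_DR·Δt = 7.452 × 10^5 m³.
Runoff depth d = V / A = 30.79 mm.
C = d / P = 30.79 / 40.4 = 0.76.

C ≈ 0.76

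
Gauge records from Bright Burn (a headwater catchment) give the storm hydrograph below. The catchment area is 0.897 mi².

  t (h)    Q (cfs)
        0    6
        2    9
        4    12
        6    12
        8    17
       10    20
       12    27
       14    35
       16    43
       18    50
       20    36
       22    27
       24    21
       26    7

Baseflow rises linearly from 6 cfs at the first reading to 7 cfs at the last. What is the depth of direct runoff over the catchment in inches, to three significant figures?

d ≈ 0.798 in

Direct runoff: 0.00, 2.92, 5.85, 5.77, 10.69, 13.62, 20.54, 28.46, 36.38, 43.31, 29.23, 20.15, 14.08, 0.00 cfs; ΣQ_DR = 231.0 cfs.
V = ΣQ_DR · Δt = 231.0 × 7200 s = 1.663 × 10^6 ft³.
Over A = 0.897 mi², depth = V / A = 0.798 in.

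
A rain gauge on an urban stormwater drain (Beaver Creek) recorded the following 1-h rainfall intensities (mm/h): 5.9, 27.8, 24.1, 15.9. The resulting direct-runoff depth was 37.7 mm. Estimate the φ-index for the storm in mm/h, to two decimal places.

φ ≈ 10.03 mm/h

Only the 3 blocks with intensity above φ contribute runoff: 27.8, 24.1, 15.9 mm/h.
Σ(I−φ)·Δt = d  ⇒  (27.8+24.1+15.9 − 3φ)·1 = 37.7
φ = (67.80 − 37.7/1) / 3 = 10.03 mm/h.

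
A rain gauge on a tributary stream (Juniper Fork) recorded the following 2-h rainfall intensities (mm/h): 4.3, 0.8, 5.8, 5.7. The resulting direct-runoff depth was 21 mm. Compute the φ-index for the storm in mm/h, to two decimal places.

φ ≈ 1.77 mm/h

Only the 3 blocks with intensity above φ contribute runoff: 4.3, 5.8, 5.7 mm/h.
Σ(I−φ)·Δt = d  ⇒  (4.3+5.8+5.7 − 3φ)·2 = 21
φ = (15.80 − 21/2) / 3 = 1.77 mm/h.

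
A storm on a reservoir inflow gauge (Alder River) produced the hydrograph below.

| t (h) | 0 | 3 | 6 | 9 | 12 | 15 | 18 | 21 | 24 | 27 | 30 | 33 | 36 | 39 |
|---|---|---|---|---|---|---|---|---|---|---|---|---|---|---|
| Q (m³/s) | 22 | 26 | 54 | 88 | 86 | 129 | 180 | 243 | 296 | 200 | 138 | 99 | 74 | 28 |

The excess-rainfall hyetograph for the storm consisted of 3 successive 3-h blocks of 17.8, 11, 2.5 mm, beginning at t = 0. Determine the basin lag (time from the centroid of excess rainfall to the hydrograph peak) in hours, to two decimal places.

Centroid of excess rainfall: t_c = Σ P_i·t̄_i / ΣP_i = 3.0335 h (block centres at 1.5, 4.5, 7.5 h).
Hydrograph peak occurs at t = 24 h, so basin lag t_L = 24 − 3.0335 = 20.97 h.

t_L ≈ 20.97 h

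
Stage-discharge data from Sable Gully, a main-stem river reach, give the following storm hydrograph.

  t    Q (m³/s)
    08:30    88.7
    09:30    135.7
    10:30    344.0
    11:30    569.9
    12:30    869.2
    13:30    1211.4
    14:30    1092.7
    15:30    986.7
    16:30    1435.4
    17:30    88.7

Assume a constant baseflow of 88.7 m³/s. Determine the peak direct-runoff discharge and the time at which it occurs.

Subtracting baseflow gives direct-runoff ordinates: 0.0, 47.0, 255.3, 481.2, 780.5, 1122.7, 1004.0, 898.0, 1346.7, 0.0 m³/s.
The maximum is 1346.7 m³/s, occurring at the reading for t = 16:30.

Q_p = 1346.7 m³/s at t = 16:30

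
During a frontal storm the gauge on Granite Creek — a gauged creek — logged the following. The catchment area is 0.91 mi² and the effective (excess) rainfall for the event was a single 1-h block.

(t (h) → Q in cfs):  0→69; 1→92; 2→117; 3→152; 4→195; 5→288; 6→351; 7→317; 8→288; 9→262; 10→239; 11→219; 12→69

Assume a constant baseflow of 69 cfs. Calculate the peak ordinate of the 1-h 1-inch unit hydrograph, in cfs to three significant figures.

U_p ≈ 94.0 cfs

Direct runoff: 0.0, 23.0, 48.0, 83.0, 126.0, 219.0, 282.0, 248.0, 219.0, 193.0, 170.0, 150.0, 0.0 cfs; ΣQ_DR = 1761 cfs, peak = 282.0 cfs.
Runoff depth d = ΣQ_DR·Δt / A = 1761 × 3600 / (0.91 mi²) = 2.999 in.
The 1-inch UH is the DRH scaled by (1 in)/d, so U_p = 282.0 × 1/2.999 = 94.0 cfs.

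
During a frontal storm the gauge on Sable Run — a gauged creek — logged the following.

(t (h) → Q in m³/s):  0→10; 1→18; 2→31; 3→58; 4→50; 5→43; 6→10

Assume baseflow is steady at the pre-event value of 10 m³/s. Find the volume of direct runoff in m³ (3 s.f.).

Direct-runoff ordinates (Q − Q_b): 0.0, 8.0, 21.0, 48.0, 40.0, 33.0, 0.0 m³/s.
ΣQ_DR = 150.0 m³/s.
With Δt = 1 h = 3600 s, V = ΣQ_DR · Δt = 150.0 × 3600 = 5.40 × 10^5 m³.

V ≈ 5.40 × 10^5 m³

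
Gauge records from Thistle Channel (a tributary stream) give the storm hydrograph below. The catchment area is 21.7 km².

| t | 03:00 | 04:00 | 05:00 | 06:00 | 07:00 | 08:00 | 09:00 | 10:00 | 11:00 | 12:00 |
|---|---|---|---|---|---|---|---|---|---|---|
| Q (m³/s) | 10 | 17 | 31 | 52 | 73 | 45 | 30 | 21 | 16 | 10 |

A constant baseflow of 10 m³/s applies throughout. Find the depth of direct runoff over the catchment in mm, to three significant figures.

Direct runoff: 0.0, 7.0, 21.0, 42.0, 63.0, 35.0, 20.0, 11.0, 6.0, 0.0 m³/s; ΣQ_DR = 205.0 m³/s.
V = ΣQ_DR · Δt = 205.0 × 3600 s = 7.380 × 10^5 m³.
Over A = 21.7 km², depth = V / A = 34.0 mm.

d ≈ 34.0 mm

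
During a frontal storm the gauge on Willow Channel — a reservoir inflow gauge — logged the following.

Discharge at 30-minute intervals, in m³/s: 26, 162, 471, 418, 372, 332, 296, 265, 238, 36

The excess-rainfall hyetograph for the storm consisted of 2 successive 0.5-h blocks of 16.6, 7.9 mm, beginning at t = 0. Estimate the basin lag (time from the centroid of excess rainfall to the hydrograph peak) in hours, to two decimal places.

t_L ≈ 0.59 h

Centroid of excess rainfall: t_c = Σ P_i·t̄_i / ΣP_i = 0.4112 h (block centres at 0.25, 0.75 h).
Hydrograph peak occurs at t = 1 h, so basin lag t_L = 1 − 0.4112 = 0.59 h.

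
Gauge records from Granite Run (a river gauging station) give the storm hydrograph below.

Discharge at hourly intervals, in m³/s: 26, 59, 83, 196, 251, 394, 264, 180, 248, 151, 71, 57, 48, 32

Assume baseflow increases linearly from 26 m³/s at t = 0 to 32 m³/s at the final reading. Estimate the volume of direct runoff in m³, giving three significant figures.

V ≈ 5.95 × 10^6 m³

Direct-runoff ordinates (Q − Q_b): 0.00, 32.54, 56.08, 168.62, 223.15, 365.69, 235.23, 150.77, 218.31, 120.85, 40.38, 25.92, 16.46, 0.00 m³/s.
ΣQ_DR = 1654 m³/s.
With Δt = 1 h = 3600 s, V = ΣQ_DR · Δt = 1654 × 3600 = 5.95 × 10^6 m³.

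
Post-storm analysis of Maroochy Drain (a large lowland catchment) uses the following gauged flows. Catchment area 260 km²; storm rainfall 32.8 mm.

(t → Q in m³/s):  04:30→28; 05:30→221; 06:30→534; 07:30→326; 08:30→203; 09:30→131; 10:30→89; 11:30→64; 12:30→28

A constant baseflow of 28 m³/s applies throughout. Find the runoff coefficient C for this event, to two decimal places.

ΣQ_DR = 1372 m³/s; V = ΣQ_DR·Δt = 4.939 × 10^6 m³.
Runoff depth d = V / A = 19.00 mm.
C = d / P = 19.00 / 32.8 = 0.58.

C ≈ 0.58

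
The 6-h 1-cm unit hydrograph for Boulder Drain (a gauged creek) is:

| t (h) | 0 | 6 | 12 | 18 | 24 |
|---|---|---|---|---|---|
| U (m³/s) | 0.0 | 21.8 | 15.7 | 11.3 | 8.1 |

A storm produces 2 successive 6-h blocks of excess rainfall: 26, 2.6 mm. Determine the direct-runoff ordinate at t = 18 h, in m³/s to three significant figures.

By discrete convolution, Q_j = Σ (P_i / 10 mm) · U_{j−i}.
At t = 18 h (j=3): Q = (26/10)·11.3 + (2.6/10)·15.7 = 33.5 m³/s.

Q ≈ 33.5 m³/s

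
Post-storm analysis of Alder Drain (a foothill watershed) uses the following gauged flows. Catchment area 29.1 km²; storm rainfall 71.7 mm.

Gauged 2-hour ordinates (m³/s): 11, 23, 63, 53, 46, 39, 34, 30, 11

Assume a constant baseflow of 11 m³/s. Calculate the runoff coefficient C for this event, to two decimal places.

ΣQ_DR = 211.0 m³/s; V = ΣQ_DR·Δt = 1.519 × 10^6 m³.
Runoff depth d = V / A = 52.21 mm.
C = d / P = 52.21 / 71.7 = 0.73.

C ≈ 0.73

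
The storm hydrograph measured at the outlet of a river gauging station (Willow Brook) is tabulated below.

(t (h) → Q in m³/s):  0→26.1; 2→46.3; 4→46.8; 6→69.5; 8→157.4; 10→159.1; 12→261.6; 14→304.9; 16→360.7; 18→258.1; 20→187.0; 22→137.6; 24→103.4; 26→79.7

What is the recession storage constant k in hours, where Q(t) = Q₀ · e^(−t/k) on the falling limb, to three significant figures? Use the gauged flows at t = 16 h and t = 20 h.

k ≈ 6.09 h

On the falling limb, Q drops from 360.7 to 187.0 m³/s between t = 16 h and t = 20 h (Δt = 4 h).
k = −Δt / ln(Q₂/Q₁) = −4 / ln(187.0/360.7) = 6.09 h.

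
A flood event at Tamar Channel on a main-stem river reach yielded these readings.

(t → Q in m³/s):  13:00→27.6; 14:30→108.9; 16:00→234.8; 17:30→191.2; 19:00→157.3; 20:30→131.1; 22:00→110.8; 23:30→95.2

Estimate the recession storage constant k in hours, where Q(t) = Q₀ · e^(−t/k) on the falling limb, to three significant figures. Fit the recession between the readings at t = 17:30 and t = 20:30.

k ≈ 7.95 h

On the falling limb, Q drops from 191.2 to 131.1 m³/s between t = 17:30 and t = 20:30 (Δt = 3 h).
k = −Δt / ln(Q₂/Q₁) = −3 / ln(131.1/191.2) = 7.95 h.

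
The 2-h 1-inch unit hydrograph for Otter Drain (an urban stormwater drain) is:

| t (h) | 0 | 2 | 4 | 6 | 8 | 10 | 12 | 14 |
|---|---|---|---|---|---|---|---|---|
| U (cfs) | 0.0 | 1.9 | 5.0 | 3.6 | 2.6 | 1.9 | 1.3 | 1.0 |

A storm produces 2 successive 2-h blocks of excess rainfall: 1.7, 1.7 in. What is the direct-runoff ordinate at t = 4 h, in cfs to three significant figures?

Q ≈ 11.7 cfs

By discrete convolution, Q_j = Σ (P_i / 1 in) · U_{j−i}.
At t = 4 h (j=2): Q = (1.7/1)·5.0 + (1.7/1)·1.9 = 11.7 cfs.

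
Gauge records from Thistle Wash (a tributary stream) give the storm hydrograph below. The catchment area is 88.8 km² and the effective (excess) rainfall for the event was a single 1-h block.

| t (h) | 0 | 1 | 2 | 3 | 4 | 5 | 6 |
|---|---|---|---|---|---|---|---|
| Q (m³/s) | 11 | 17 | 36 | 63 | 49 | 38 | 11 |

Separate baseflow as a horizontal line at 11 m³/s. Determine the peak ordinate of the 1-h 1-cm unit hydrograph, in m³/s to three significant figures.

Direct runoff: 0.0, 6.0, 25.0, 52.0, 38.0, 27.0, 0.0 m³/s; ΣQ_DR = 148.0 m³/s, peak = 52.0 m³/s.
Runoff depth d = ΣQ_DR·Δt / A = 148.0 × 3600 / (88.8 km²) = 6.000 mm.
The 1-cm UH is the DRH scaled by (10 mm)/d, so U_p = 52.0 × 10/6.000 = 86.7 m³/s.

U_p ≈ 86.7 m³/s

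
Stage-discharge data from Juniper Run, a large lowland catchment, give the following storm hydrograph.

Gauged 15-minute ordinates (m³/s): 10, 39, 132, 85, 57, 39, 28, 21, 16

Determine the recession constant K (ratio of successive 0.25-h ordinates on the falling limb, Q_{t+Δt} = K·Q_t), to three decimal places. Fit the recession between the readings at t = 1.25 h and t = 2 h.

K ≈ 0.743

Using the recession-limb readings at t = 1.25 h and t = 2 h: Q falls from 39 to 16 m³/s over 3 intervals.
K = (Q₂/Q₁)^(1/3) = (16/39)^(1/3) = 0.743.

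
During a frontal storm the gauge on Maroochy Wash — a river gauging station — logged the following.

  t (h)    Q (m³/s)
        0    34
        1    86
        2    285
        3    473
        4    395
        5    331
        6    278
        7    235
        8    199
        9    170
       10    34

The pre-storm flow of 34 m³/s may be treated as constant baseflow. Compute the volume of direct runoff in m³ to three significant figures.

V ≈ 7.73 × 10^6 m³

Direct-runoff ordinates (Q − Q_b): 0.0, 52.0, 251.0, 439.0, 361.0, 297.0, 244.0, 201.0, 165.0, 136.0, 0.0 m³/s.
ΣQ_DR = 2146 m³/s.
With Δt = 1 h = 3600 s, V = ΣQ_DR · Δt = 2146 × 3600 = 7.73 × 10^6 m³.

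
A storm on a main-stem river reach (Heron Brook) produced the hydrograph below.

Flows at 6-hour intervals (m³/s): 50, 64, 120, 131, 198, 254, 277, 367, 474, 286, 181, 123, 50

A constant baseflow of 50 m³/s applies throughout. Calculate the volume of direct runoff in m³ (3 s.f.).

Direct-runoff ordinates (Q − Q_b): 0.0, 14.0, 70.0, 81.0, 148.0, 204.0, 227.0, 317.0, 424.0, 236.0, 131.0, 73.0, 0.0 m³/s.
ΣQ_DR = 1925 m³/s.
With Δt = 6 h = 21600 s, V = ΣQ_DR · Δt = 1925 × 21600 = 4.16 × 10^7 m³.

V ≈ 4.16 × 10^7 m³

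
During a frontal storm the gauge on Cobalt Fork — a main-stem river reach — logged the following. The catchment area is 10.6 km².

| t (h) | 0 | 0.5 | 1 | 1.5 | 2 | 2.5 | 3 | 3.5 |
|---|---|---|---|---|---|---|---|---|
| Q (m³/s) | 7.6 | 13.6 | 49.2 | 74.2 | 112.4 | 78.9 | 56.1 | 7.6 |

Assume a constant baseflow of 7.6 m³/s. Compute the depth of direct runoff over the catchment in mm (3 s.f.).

Direct runoff: 0.0, 6.0, 41.6, 66.6, 104.8, 71.3, 48.5, 0.0 m³/s; ΣQ_DR = 338.8 m³/s.
V = ΣQ_DR · Δt = 338.8 × 1800 s = 6.098 × 10^5 m³.
Over A = 10.6 km², depth = V / A = 57.5 mm.

d ≈ 57.5 mm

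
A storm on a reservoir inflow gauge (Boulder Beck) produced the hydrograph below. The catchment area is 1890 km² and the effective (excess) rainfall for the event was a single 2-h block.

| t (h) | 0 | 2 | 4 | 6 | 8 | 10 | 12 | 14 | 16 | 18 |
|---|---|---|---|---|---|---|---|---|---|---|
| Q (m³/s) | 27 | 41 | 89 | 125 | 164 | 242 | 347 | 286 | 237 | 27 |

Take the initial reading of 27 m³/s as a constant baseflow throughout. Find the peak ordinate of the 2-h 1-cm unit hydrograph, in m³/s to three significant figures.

Direct runoff: 0.0, 14.0, 62.0, 98.0, 137.0, 215.0, 320.0, 259.0, 210.0, 0.0 m³/s; ΣQ_DR = 1315 m³/s, peak = 320.0 m³/s.
Runoff depth d = ΣQ_DR·Δt / A = 1315 × 7200 / (1890 km²) = 5.010 mm.
The 1-cm UH is the DRH scaled by (10 mm)/d, so U_p = 320.0 × 10/5.010 = 639 m³/s.

U_p ≈ 639 m³/s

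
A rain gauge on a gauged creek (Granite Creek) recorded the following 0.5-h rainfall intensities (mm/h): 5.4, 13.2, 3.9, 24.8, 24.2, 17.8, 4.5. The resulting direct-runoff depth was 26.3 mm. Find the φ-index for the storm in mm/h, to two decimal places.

Only the 4 blocks with intensity above φ contribute runoff: 13.2, 24.8, 24.2, 17.8 mm/h.
Σ(I−φ)·Δt = d  ⇒  (13.2+24.8+24.2+17.8 − 4φ)·0.5 = 26.3
φ = (80.00 − 26.3/0.5) / 4 = 6.85 mm/h.

φ ≈ 6.85 mm/h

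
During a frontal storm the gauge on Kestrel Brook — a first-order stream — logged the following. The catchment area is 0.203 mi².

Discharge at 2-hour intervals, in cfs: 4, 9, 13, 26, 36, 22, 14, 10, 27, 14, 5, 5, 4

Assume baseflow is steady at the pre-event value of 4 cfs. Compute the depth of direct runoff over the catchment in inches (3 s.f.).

Direct runoff: 0.0, 5.0, 9.0, 22.0, 32.0, 18.0, 10.0, 6.0, 23.0, 10.0, 1.0, 1.0, 0.0 cfs; ΣQ_DR = 137.0 cfs.
V = ΣQ_DR · Δt = 137.0 × 7200 s = 9.864 × 10^5 ft³.
Over A = 0.203 mi², depth = V / A = 2.09 in.

d ≈ 2.09 in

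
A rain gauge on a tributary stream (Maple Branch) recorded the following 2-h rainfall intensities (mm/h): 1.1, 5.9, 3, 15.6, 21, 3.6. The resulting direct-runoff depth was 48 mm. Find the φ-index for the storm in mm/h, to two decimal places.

Only the 2 blocks with intensity above φ contribute runoff: 15.6, 21 mm/h.
Σ(I−φ)·Δt = d  ⇒  (15.6+21 − 2φ)·2 = 48
φ = (36.60 − 48/2) / 2 = 6.30 mm/h.

φ ≈ 6.30 mm/h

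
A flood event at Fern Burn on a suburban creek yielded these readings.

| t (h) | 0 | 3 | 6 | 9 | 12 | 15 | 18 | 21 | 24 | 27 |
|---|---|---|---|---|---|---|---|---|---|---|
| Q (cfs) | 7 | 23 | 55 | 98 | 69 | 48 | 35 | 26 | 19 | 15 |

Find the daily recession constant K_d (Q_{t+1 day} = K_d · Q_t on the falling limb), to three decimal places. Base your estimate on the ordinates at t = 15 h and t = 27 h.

K_d ≈ 0.098

Between t = 15 h and t = 27 h the flow falls from 48 to 15 cfs over 4×3 h = 12 h.
Per-interval ratio K = (15/48)^(1/4) = 0.7477; K_d = K^(24/3) = 0.098.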